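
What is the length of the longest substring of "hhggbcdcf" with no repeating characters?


Input: "hhggbcdcf"
Sliding window (track last position of each char):
  Position 0 ('h'): window [0,0] length 1 -- new best
  Position 1 ('h'): repeat (last at 0), move window start to 1
  Position 1 ('h'): window [1,1] length 1
  Position 2 ('g'): window [1,2] length 2 -- new best
  Position 3 ('g'): repeat (last at 2), move window start to 3
  Position 3 ('g'): window [3,3] length 1
  Position 4 ('b'): window [3,4] length 2
  Position 5 ('c'): window [3,5] length 3 -- new best
  Position 6 ('d'): window [3,6] length 4 -- new best
  Position 7 ('c'): repeat (last at 5), move window start to 6
  Position 7 ('c'): window [6,7] length 2
  Position 8 ('f'): window [6,8] length 3
Longest substring with no repeats: "gbcd" with length 4

4


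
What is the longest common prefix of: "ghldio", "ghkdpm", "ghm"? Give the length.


Words: ghldio, ghkdpm, ghm
  Position 0: all 'g' => match
  Position 1: all 'h' => match
  Position 2: ('l', 'k', 'm') => mismatch, stop
LCP = "gh" (length 2)

2


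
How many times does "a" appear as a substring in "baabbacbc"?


Searching for "a" in "baabbacbc"
Scanning each position:
  Position 0: "b" => no
  Position 1: "a" => MATCH
  Position 2: "a" => MATCH
  Position 3: "b" => no
  Position 4: "b" => no
  Position 5: "a" => MATCH
  Position 6: "c" => no
  Position 7: "b" => no
  Position 8: "c" => no
Total occurrences: 3

3


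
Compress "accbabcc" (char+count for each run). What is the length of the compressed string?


Input: accbabcc
Runs:
  'a' x 1 => "a1"
  'c' x 2 => "c2"
  'b' x 1 => "b1"
  'a' x 1 => "a1"
  'b' x 1 => "b1"
  'c' x 2 => "c2"
Compressed: "a1c2b1a1b1c2"
Compressed length: 12

12


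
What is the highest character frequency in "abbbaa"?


Input: abbbaa
Character counts:
  'a': 3
  'b': 3
Maximum frequency: 3

3


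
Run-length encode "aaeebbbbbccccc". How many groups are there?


Input: aaeebbbbbccccc
Scanning for consecutive runs:
  Group 1: 'a' x 2 (positions 0-1)
  Group 2: 'e' x 2 (positions 2-3)
  Group 3: 'b' x 5 (positions 4-8)
  Group 4: 'c' x 5 (positions 9-13)
Total groups: 4

4


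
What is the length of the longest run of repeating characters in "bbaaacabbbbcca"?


Input: "bbaaacabbbbcca"
Scanning for longest run:
  Position 1 ('b'): continues run of 'b', length=2
  Position 2 ('a'): new char, reset run to 1
  Position 3 ('a'): continues run of 'a', length=2
  Position 4 ('a'): continues run of 'a', length=3
  Position 5 ('c'): new char, reset run to 1
  Position 6 ('a'): new char, reset run to 1
  Position 7 ('b'): new char, reset run to 1
  Position 8 ('b'): continues run of 'b', length=2
  Position 9 ('b'): continues run of 'b', length=3
  Position 10 ('b'): continues run of 'b', length=4
  Position 11 ('c'): new char, reset run to 1
  Position 12 ('c'): continues run of 'c', length=2
  Position 13 ('a'): new char, reset run to 1
Longest run: 'b' with length 4

4


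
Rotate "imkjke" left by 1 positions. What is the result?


Input: "imkjke", rotate left by 1
First 1 characters: "i"
Remaining characters: "mkjke"
Concatenate remaining + first: "mkjke" + "i" = "mkjkei"

mkjkei


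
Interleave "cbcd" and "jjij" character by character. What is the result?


Interleaving "cbcd" and "jjij":
  Position 0: 'c' from first, 'j' from second => "cj"
  Position 1: 'b' from first, 'j' from second => "bj"
  Position 2: 'c' from first, 'i' from second => "ci"
  Position 3: 'd' from first, 'j' from second => "dj"
Result: cjbjcidj

cjbjcidj


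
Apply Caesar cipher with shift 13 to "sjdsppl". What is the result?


Caesar cipher: shift "sjdsppl" by 13
  's' (pos 18) + 13 = pos 5 = 'f'
  'j' (pos 9) + 13 = pos 22 = 'w'
  'd' (pos 3) + 13 = pos 16 = 'q'
  's' (pos 18) + 13 = pos 5 = 'f'
  'p' (pos 15) + 13 = pos 2 = 'c'
  'p' (pos 15) + 13 = pos 2 = 'c'
  'l' (pos 11) + 13 = pos 24 = 'y'
Result: fwqfccy

fwqfccy


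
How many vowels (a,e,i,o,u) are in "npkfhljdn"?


Input: npkfhljdn
Checking each character:
  'n' at position 0: consonant
  'p' at position 1: consonant
  'k' at position 2: consonant
  'f' at position 3: consonant
  'h' at position 4: consonant
  'l' at position 5: consonant
  'j' at position 6: consonant
  'd' at position 7: consonant
  'n' at position 8: consonant
Total vowels: 0

0


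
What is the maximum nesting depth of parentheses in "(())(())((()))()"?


Input: "(())(())((()))()"
Tracking depth:
  Position 0 '(': depth becomes 1
  Position 1 '(': depth becomes 2
  Position 2 ')': depth becomes 1
  Position 3 ')': depth becomes 0
  Position 4 '(': depth becomes 1
  Position 5 '(': depth becomes 2
  Position 6 ')': depth becomes 1
  Position 7 ')': depth becomes 0
  Position 8 '(': depth becomes 1
  Position 9 '(': depth becomes 2
  Position 10 '(': depth becomes 3
  Position 11 ')': depth becomes 2
  Position 12 ')': depth becomes 1
  Position 13 ')': depth becomes 0
  Position 14 '(': depth becomes 1
  Position 15 ')': depth becomes 0
Maximum depth reached: 3

3


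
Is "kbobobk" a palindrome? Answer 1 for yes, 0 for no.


Input: kbobobk
Reversed: kbobobk
  Compare pos 0 ('k') with pos 6 ('k'): match
  Compare pos 1 ('b') with pos 5 ('b'): match
  Compare pos 2 ('o') with pos 4 ('o'): match
Result: palindrome

1


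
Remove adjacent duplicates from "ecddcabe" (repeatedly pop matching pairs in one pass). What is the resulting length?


Input: ecddcabe
Stack-based adjacent duplicate removal:
  Read 'e': push. Stack: e
  Read 'c': push. Stack: ec
  Read 'd': push. Stack: ecd
  Read 'd': matches stack top 'd' => pop. Stack: ec
  Read 'c': matches stack top 'c' => pop. Stack: e
  Read 'a': push. Stack: ea
  Read 'b': push. Stack: eab
  Read 'e': push. Stack: eabe
Final stack: "eabe" (length 4)

4


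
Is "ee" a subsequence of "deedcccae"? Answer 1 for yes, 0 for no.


Check if "ee" is a subsequence of "deedcccae"
Greedy scan:
  Position 0 ('d'): no match needed
  Position 1 ('e'): matches sub[0] = 'e'
  Position 2 ('e'): matches sub[1] = 'e'
  Position 3 ('d'): no match needed
  Position 4 ('c'): no match needed
  Position 5 ('c'): no match needed
  Position 6 ('c'): no match needed
  Position 7 ('a'): no match needed
  Position 8 ('e'): no match needed
All 2 characters matched => is a subsequence

1


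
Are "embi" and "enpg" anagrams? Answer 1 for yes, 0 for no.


Strings: "embi", "enpg"
Sorted first:  beim
Sorted second: egnp
Differ at position 0: 'b' vs 'e' => not anagrams

0


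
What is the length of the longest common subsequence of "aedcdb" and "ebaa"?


LCS of "aedcdb" and "ebaa"
DP table:
           e    b    a    a
      0    0    0    0    0
  a   0    0    0    1    1
  e   0    1    1    1    1
  d   0    1    1    1    1
  c   0    1    1    1    1
  d   0    1    1    1    1
  b   0    1    2    2    2
LCS length = dp[6][4] = 2

2


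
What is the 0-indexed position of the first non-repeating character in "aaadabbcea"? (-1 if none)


Input: aaadabbcea
Character frequencies:
  'a': 5
  'b': 2
  'c': 1
  'd': 1
  'e': 1
Scanning left to right for freq == 1:
  Position 0 ('a'): freq=5, skip
  Position 1 ('a'): freq=5, skip
  Position 2 ('a'): freq=5, skip
  Position 3 ('d'): unique! => answer = 3

3


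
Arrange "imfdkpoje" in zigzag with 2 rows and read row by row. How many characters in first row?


Zigzag "imfdkpoje" into 2 rows:
Placing characters:
  'i' => row 0
  'm' => row 1
  'f' => row 0
  'd' => row 1
  'k' => row 0
  'p' => row 1
  'o' => row 0
  'j' => row 1
  'e' => row 0
Rows:
  Row 0: "ifkoe"
  Row 1: "mdpj"
First row length: 5

5


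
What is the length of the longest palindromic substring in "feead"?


Input: "feead"
Checking substrings for palindromes:
  [1:3] "ee" (len 2) => palindrome
Longest palindromic substring: "ee" with length 2

2


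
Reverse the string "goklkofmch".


Input: goklkofmch
Reading characters right to left:
  Position 9: 'h'
  Position 8: 'c'
  Position 7: 'm'
  Position 6: 'f'
  Position 5: 'o'
  Position 4: 'k'
  Position 3: 'l'
  Position 2: 'k'
  Position 1: 'o'
  Position 0: 'g'
Reversed: hcmfoklkog

hcmfoklkog


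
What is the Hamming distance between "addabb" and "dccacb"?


Comparing "addabb" and "dccacb" position by position:
  Position 0: 'a' vs 'd' => differ
  Position 1: 'd' vs 'c' => differ
  Position 2: 'd' vs 'c' => differ
  Position 3: 'a' vs 'a' => same
  Position 4: 'b' vs 'c' => differ
  Position 5: 'b' vs 'b' => same
Total differences (Hamming distance): 4

4


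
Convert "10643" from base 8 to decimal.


Input: "10643" in base 8
Positional expansion:
  Digit '1' (value 1) x 8^4 = 4096
  Digit '0' (value 0) x 8^3 = 0
  Digit '6' (value 6) x 8^2 = 384
  Digit '4' (value 4) x 8^1 = 32
  Digit '3' (value 3) x 8^0 = 3
Sum = 4515

4515


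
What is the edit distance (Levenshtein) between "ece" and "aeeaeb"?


Computing edit distance: "ece" -> "aeeaeb"
DP table:
           a    e    e    a    e    b
      0    1    2    3    4    5    6
  e   1    1    1    2    3    4    5
  c   2    2    2    2    3    4    5
  e   3    3    2    2    3    3    4
Edit distance = dp[3][6] = 4

4


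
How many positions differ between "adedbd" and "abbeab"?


Comparing "adedbd" and "abbeab" position by position:
  Position 0: 'a' vs 'a' => same
  Position 1: 'd' vs 'b' => DIFFER
  Position 2: 'e' vs 'b' => DIFFER
  Position 3: 'd' vs 'e' => DIFFER
  Position 4: 'b' vs 'a' => DIFFER
  Position 5: 'd' vs 'b' => DIFFER
Positions that differ: 5

5


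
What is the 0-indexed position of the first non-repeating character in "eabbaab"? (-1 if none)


Input: eabbaab
Character frequencies:
  'a': 3
  'b': 3
  'e': 1
Scanning left to right for freq == 1:
  Position 0 ('e'): unique! => answer = 0

0


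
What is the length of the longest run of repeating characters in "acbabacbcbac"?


Input: "acbabacbcbac"
Scanning for longest run:
  Position 1 ('c'): new char, reset run to 1
  Position 2 ('b'): new char, reset run to 1
  Position 3 ('a'): new char, reset run to 1
  Position 4 ('b'): new char, reset run to 1
  Position 5 ('a'): new char, reset run to 1
  Position 6 ('c'): new char, reset run to 1
  Position 7 ('b'): new char, reset run to 1
  Position 8 ('c'): new char, reset run to 1
  Position 9 ('b'): new char, reset run to 1
  Position 10 ('a'): new char, reset run to 1
  Position 11 ('c'): new char, reset run to 1
Longest run: 'a' with length 1

1


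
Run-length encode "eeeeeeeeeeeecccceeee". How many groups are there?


Input: eeeeeeeeeeeecccceeee
Scanning for consecutive runs:
  Group 1: 'e' x 12 (positions 0-11)
  Group 2: 'c' x 4 (positions 12-15)
  Group 3: 'e' x 4 (positions 16-19)
Total groups: 3

3


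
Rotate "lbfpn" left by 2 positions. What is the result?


Input: "lbfpn", rotate left by 2
First 2 characters: "lb"
Remaining characters: "fpn"
Concatenate remaining + first: "fpn" + "lb" = "fpnlb"

fpnlb


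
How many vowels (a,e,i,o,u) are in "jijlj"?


Input: jijlj
Checking each character:
  'j' at position 0: consonant
  'i' at position 1: vowel (running total: 1)
  'j' at position 2: consonant
  'l' at position 3: consonant
  'j' at position 4: consonant
Total vowels: 1

1


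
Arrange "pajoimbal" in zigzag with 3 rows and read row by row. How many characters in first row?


Zigzag "pajoimbal" into 3 rows:
Placing characters:
  'p' => row 0
  'a' => row 1
  'j' => row 2
  'o' => row 1
  'i' => row 0
  'm' => row 1
  'b' => row 2
  'a' => row 1
  'l' => row 0
Rows:
  Row 0: "pil"
  Row 1: "aoma"
  Row 2: "jb"
First row length: 3

3


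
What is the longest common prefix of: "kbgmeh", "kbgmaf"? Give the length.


Words: kbgmeh, kbgmaf
  Position 0: all 'k' => match
  Position 1: all 'b' => match
  Position 2: all 'g' => match
  Position 3: all 'm' => match
  Position 4: ('e', 'a') => mismatch, stop
LCP = "kbgm" (length 4)

4


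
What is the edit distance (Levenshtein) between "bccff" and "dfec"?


Computing edit distance: "bccff" -> "dfec"
DP table:
           d    f    e    c
      0    1    2    3    4
  b   1    1    2    3    4
  c   2    2    2    3    3
  c   3    3    3    3    3
  f   4    4    3    4    4
  f   5    5    4    4    5
Edit distance = dp[5][4] = 5

5


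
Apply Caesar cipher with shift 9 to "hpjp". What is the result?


Caesar cipher: shift "hpjp" by 9
  'h' (pos 7) + 9 = pos 16 = 'q'
  'p' (pos 15) + 9 = pos 24 = 'y'
  'j' (pos 9) + 9 = pos 18 = 's'
  'p' (pos 15) + 9 = pos 24 = 'y'
Result: qysy

qysy


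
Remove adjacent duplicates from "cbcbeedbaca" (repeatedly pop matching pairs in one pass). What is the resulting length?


Input: cbcbeedbaca
Stack-based adjacent duplicate removal:
  Read 'c': push. Stack: c
  Read 'b': push. Stack: cb
  Read 'c': push. Stack: cbc
  Read 'b': push. Stack: cbcb
  Read 'e': push. Stack: cbcbe
  Read 'e': matches stack top 'e' => pop. Stack: cbcb
  Read 'd': push. Stack: cbcbd
  Read 'b': push. Stack: cbcbdb
  Read 'a': push. Stack: cbcbdba
  Read 'c': push. Stack: cbcbdbac
  Read 'a': push. Stack: cbcbdbaca
Final stack: "cbcbdbaca" (length 9)

9


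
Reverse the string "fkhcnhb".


Input: fkhcnhb
Reading characters right to left:
  Position 6: 'b'
  Position 5: 'h'
  Position 4: 'n'
  Position 3: 'c'
  Position 2: 'h'
  Position 1: 'k'
  Position 0: 'f'
Reversed: bhnchkf

bhnchkf


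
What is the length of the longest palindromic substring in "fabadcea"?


Input: "fabadcea"
Checking substrings for palindromes:
  [1:4] "aba" (len 3) => palindrome
Longest palindromic substring: "aba" with length 3

3


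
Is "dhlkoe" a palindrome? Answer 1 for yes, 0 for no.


Input: dhlkoe
Reversed: eoklhd
  Compare pos 0 ('d') with pos 5 ('e'): MISMATCH
  Compare pos 1 ('h') with pos 4 ('o'): MISMATCH
  Compare pos 2 ('l') with pos 3 ('k'): MISMATCH
Result: not a palindrome

0


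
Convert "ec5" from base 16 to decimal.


Input: "ec5" in base 16
Positional expansion:
  Digit 'e' (value 14) x 16^2 = 3584
  Digit 'c' (value 12) x 16^1 = 192
  Digit '5' (value 5) x 16^0 = 5
Sum = 3781

3781


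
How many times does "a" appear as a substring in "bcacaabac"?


Searching for "a" in "bcacaabac"
Scanning each position:
  Position 0: "b" => no
  Position 1: "c" => no
  Position 2: "a" => MATCH
  Position 3: "c" => no
  Position 4: "a" => MATCH
  Position 5: "a" => MATCH
  Position 6: "b" => no
  Position 7: "a" => MATCH
  Position 8: "c" => no
Total occurrences: 4

4


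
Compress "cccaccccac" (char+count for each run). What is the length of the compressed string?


Input: cccaccccac
Runs:
  'c' x 3 => "c3"
  'a' x 1 => "a1"
  'c' x 4 => "c4"
  'a' x 1 => "a1"
  'c' x 1 => "c1"
Compressed: "c3a1c4a1c1"
Compressed length: 10

10


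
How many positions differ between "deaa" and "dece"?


Comparing "deaa" and "dece" position by position:
  Position 0: 'd' vs 'd' => same
  Position 1: 'e' vs 'e' => same
  Position 2: 'a' vs 'c' => DIFFER
  Position 3: 'a' vs 'e' => DIFFER
Positions that differ: 2

2


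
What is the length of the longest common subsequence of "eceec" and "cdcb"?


LCS of "eceec" and "cdcb"
DP table:
           c    d    c    b
      0    0    0    0    0
  e   0    0    0    0    0
  c   0    1    1    1    1
  e   0    1    1    1    1
  e   0    1    1    1    1
  c   0    1    1    2    2
LCS length = dp[5][4] = 2

2


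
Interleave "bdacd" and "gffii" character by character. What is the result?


Interleaving "bdacd" and "gffii":
  Position 0: 'b' from first, 'g' from second => "bg"
  Position 1: 'd' from first, 'f' from second => "df"
  Position 2: 'a' from first, 'f' from second => "af"
  Position 3: 'c' from first, 'i' from second => "ci"
  Position 4: 'd' from first, 'i' from second => "di"
Result: bgdfafcidi

bgdfafcidi


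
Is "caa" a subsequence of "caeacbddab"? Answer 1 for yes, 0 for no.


Check if "caa" is a subsequence of "caeacbddab"
Greedy scan:
  Position 0 ('c'): matches sub[0] = 'c'
  Position 1 ('a'): matches sub[1] = 'a'
  Position 2 ('e'): no match needed
  Position 3 ('a'): matches sub[2] = 'a'
  Position 4 ('c'): no match needed
  Position 5 ('b'): no match needed
  Position 6 ('d'): no match needed
  Position 7 ('d'): no match needed
  Position 8 ('a'): no match needed
  Position 9 ('b'): no match needed
All 3 characters matched => is a subsequence

1


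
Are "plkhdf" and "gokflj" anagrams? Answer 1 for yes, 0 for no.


Strings: "plkhdf", "gokflj"
Sorted first:  dfhklp
Sorted second: fgjklo
Differ at position 0: 'd' vs 'f' => not anagrams

0


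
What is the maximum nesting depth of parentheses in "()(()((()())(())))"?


Input: "()(()((()())(())))"
Tracking depth:
  Position 0 '(': depth becomes 1
  Position 1 ')': depth becomes 0
  Position 2 '(': depth becomes 1
  Position 3 '(': depth becomes 2
  Position 4 ')': depth becomes 1
  Position 5 '(': depth becomes 2
  Position 6 '(': depth becomes 3
  Position 7 '(': depth becomes 4
  Position 8 ')': depth becomes 3
  Position 9 '(': depth becomes 4
  Position 10 ')': depth becomes 3
  Position 11 ')': depth becomes 2
  Position 12 '(': depth becomes 3
  Position 13 '(': depth becomes 4
  Position 14 ')': depth becomes 3
  Position 15 ')': depth becomes 2
  Position 16 ')': depth becomes 1
  Position 17 ')': depth becomes 0
Maximum depth reached: 4

4


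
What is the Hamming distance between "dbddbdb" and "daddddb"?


Comparing "dbddbdb" and "daddddb" position by position:
  Position 0: 'd' vs 'd' => same
  Position 1: 'b' vs 'a' => differ
  Position 2: 'd' vs 'd' => same
  Position 3: 'd' vs 'd' => same
  Position 4: 'b' vs 'd' => differ
  Position 5: 'd' vs 'd' => same
  Position 6: 'b' vs 'b' => same
Total differences (Hamming distance): 2

2


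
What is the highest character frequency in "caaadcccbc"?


Input: caaadcccbc
Character counts:
  'a': 3
  'b': 1
  'c': 5
  'd': 1
Maximum frequency: 5

5


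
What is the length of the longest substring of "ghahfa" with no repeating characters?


Input: "ghahfa"
Sliding window (track last position of each char):
  Position 0 ('g'): window [0,0] length 1 -- new best
  Position 1 ('h'): window [0,1] length 2 -- new best
  Position 2 ('a'): window [0,2] length 3 -- new best
  Position 3 ('h'): repeat (last at 1), move window start to 2
  Position 3 ('h'): window [2,3] length 2
  Position 4 ('f'): window [2,4] length 3
  Position 5 ('a'): repeat (last at 2), move window start to 3
  Position 5 ('a'): window [3,5] length 3
Longest substring with no repeats: "gha" with length 3

3


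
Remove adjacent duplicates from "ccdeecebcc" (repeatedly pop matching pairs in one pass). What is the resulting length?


Input: ccdeecebcc
Stack-based adjacent duplicate removal:
  Read 'c': push. Stack: c
  Read 'c': matches stack top 'c' => pop. Stack: (empty)
  Read 'd': push. Stack: d
  Read 'e': push. Stack: de
  Read 'e': matches stack top 'e' => pop. Stack: d
  Read 'c': push. Stack: dc
  Read 'e': push. Stack: dce
  Read 'b': push. Stack: dceb
  Read 'c': push. Stack: dcebc
  Read 'c': matches stack top 'c' => pop. Stack: dceb
Final stack: "dceb" (length 4)

4


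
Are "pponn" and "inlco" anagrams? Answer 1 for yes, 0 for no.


Strings: "pponn", "inlco"
Sorted first:  nnopp
Sorted second: cilno
Differ at position 0: 'n' vs 'c' => not anagrams

0


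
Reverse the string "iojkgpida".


Input: iojkgpida
Reading characters right to left:
  Position 8: 'a'
  Position 7: 'd'
  Position 6: 'i'
  Position 5: 'p'
  Position 4: 'g'
  Position 3: 'k'
  Position 2: 'j'
  Position 1: 'o'
  Position 0: 'i'
Reversed: adipgkjoi

adipgkjoi


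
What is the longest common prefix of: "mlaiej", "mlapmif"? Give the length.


Words: mlaiej, mlapmif
  Position 0: all 'm' => match
  Position 1: all 'l' => match
  Position 2: all 'a' => match
  Position 3: ('i', 'p') => mismatch, stop
LCP = "mla" (length 3)

3


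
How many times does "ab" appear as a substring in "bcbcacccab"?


Searching for "ab" in "bcbcacccab"
Scanning each position:
  Position 0: "bc" => no
  Position 1: "cb" => no
  Position 2: "bc" => no
  Position 3: "ca" => no
  Position 4: "ac" => no
  Position 5: "cc" => no
  Position 6: "cc" => no
  Position 7: "ca" => no
  Position 8: "ab" => MATCH
Total occurrences: 1

1


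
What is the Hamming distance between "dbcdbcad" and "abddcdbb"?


Comparing "dbcdbcad" and "abddcdbb" position by position:
  Position 0: 'd' vs 'a' => differ
  Position 1: 'b' vs 'b' => same
  Position 2: 'c' vs 'd' => differ
  Position 3: 'd' vs 'd' => same
  Position 4: 'b' vs 'c' => differ
  Position 5: 'c' vs 'd' => differ
  Position 6: 'a' vs 'b' => differ
  Position 7: 'd' vs 'b' => differ
Total differences (Hamming distance): 6

6


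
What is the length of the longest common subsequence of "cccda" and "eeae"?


LCS of "cccda" and "eeae"
DP table:
           e    e    a    e
      0    0    0    0    0
  c   0    0    0    0    0
  c   0    0    0    0    0
  c   0    0    0    0    0
  d   0    0    0    0    0
  a   0    0    0    1    1
LCS length = dp[5][4] = 1

1


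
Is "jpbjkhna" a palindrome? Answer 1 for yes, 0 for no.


Input: jpbjkhna
Reversed: anhkjbpj
  Compare pos 0 ('j') with pos 7 ('a'): MISMATCH
  Compare pos 1 ('p') with pos 6 ('n'): MISMATCH
  Compare pos 2 ('b') with pos 5 ('h'): MISMATCH
  Compare pos 3 ('j') with pos 4 ('k'): MISMATCH
Result: not a palindrome

0


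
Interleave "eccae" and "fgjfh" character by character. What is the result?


Interleaving "eccae" and "fgjfh":
  Position 0: 'e' from first, 'f' from second => "ef"
  Position 1: 'c' from first, 'g' from second => "cg"
  Position 2: 'c' from first, 'j' from second => "cj"
  Position 3: 'a' from first, 'f' from second => "af"
  Position 4: 'e' from first, 'h' from second => "eh"
Result: efcgcjafeh

efcgcjafeh


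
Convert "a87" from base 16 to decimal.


Input: "a87" in base 16
Positional expansion:
  Digit 'a' (value 10) x 16^2 = 2560
  Digit '8' (value 8) x 16^1 = 128
  Digit '7' (value 7) x 16^0 = 7
Sum = 2695

2695


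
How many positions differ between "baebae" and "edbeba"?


Comparing "baebae" and "edbeba" position by position:
  Position 0: 'b' vs 'e' => DIFFER
  Position 1: 'a' vs 'd' => DIFFER
  Position 2: 'e' vs 'b' => DIFFER
  Position 3: 'b' vs 'e' => DIFFER
  Position 4: 'a' vs 'b' => DIFFER
  Position 5: 'e' vs 'a' => DIFFER
Positions that differ: 6

6


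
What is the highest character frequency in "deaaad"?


Input: deaaad
Character counts:
  'a': 3
  'd': 2
  'e': 1
Maximum frequency: 3

3


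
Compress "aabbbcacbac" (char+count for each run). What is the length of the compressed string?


Input: aabbbcacbac
Runs:
  'a' x 2 => "a2"
  'b' x 3 => "b3"
  'c' x 1 => "c1"
  'a' x 1 => "a1"
  'c' x 1 => "c1"
  'b' x 1 => "b1"
  'a' x 1 => "a1"
  'c' x 1 => "c1"
Compressed: "a2b3c1a1c1b1a1c1"
Compressed length: 16

16


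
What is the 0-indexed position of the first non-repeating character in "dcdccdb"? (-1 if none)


Input: dcdccdb
Character frequencies:
  'b': 1
  'c': 3
  'd': 3
Scanning left to right for freq == 1:
  Position 0 ('d'): freq=3, skip
  Position 1 ('c'): freq=3, skip
  Position 2 ('d'): freq=3, skip
  Position 3 ('c'): freq=3, skip
  Position 4 ('c'): freq=3, skip
  Position 5 ('d'): freq=3, skip
  Position 6 ('b'): unique! => answer = 6

6


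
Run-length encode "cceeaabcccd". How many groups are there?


Input: cceeaabcccd
Scanning for consecutive runs:
  Group 1: 'c' x 2 (positions 0-1)
  Group 2: 'e' x 2 (positions 2-3)
  Group 3: 'a' x 2 (positions 4-5)
  Group 4: 'b' x 1 (positions 6-6)
  Group 5: 'c' x 3 (positions 7-9)
  Group 6: 'd' x 1 (positions 10-10)
Total groups: 6

6


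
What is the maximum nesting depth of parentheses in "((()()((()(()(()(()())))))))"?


Input: "((()()((()(()(()(()())))))))"
Tracking depth:
  Position 0 '(': depth becomes 1
  Position 1 '(': depth becomes 2
  Position 2 '(': depth becomes 3
  Position 3 ')': depth becomes 2
  Position 4 '(': depth becomes 3
  Position 5 ')': depth becomes 2
  Position 6 '(': depth becomes 3
  Position 7 '(': depth becomes 4
  Position 8 '(': depth becomes 5
  Position 9 ')': depth becomes 4
  Position 10 '(': depth becomes 5
  Position 11 '(': depth becomes 6
  Position 12 ')': depth becomes 5
  Position 13 '(': depth becomes 6
  Position 14 '(': depth becomes 7
  Position 15 ')': depth becomes 6
  Position 16 '(': depth becomes 7
  Position 17 '(': depth becomes 8
  Position 18 ')': depth becomes 7
  Position 19 '(': depth becomes 8
  Position 20 ')': depth becomes 7
  Position 21 ')': depth becomes 6
  Position 22 ')': depth becomes 5
  Position 23 ')': depth becomes 4
  Position 24 ')': depth becomes 3
  Position 25 ')': depth becomes 2
  Position 26 ')': depth becomes 1
  Position 27 ')': depth becomes 0
Maximum depth reached: 8

8


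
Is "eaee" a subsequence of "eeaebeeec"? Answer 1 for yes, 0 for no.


Check if "eaee" is a subsequence of "eeaebeeec"
Greedy scan:
  Position 0 ('e'): matches sub[0] = 'e'
  Position 1 ('e'): no match needed
  Position 2 ('a'): matches sub[1] = 'a'
  Position 3 ('e'): matches sub[2] = 'e'
  Position 4 ('b'): no match needed
  Position 5 ('e'): matches sub[3] = 'e'
  Position 6 ('e'): no match needed
  Position 7 ('e'): no match needed
  Position 8 ('c'): no match needed
All 4 characters matched => is a subsequence

1


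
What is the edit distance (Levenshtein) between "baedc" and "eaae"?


Computing edit distance: "baedc" -> "eaae"
DP table:
           e    a    a    e
      0    1    2    3    4
  b   1    1    2    3    4
  a   2    2    1    2    3
  e   3    2    2    2    2
  d   4    3    3    3    3
  c   5    4    4    4    4
Edit distance = dp[5][4] = 4

4


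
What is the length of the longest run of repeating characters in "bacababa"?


Input: "bacababa"
Scanning for longest run:
  Position 1 ('a'): new char, reset run to 1
  Position 2 ('c'): new char, reset run to 1
  Position 3 ('a'): new char, reset run to 1
  Position 4 ('b'): new char, reset run to 1
  Position 5 ('a'): new char, reset run to 1
  Position 6 ('b'): new char, reset run to 1
  Position 7 ('a'): new char, reset run to 1
Longest run: 'b' with length 1

1


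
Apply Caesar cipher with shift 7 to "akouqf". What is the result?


Caesar cipher: shift "akouqf" by 7
  'a' (pos 0) + 7 = pos 7 = 'h'
  'k' (pos 10) + 7 = pos 17 = 'r'
  'o' (pos 14) + 7 = pos 21 = 'v'
  'u' (pos 20) + 7 = pos 1 = 'b'
  'q' (pos 16) + 7 = pos 23 = 'x'
  'f' (pos 5) + 7 = pos 12 = 'm'
Result: hrvbxm

hrvbxm


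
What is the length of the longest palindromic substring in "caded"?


Input: "caded"
Checking substrings for palindromes:
  [2:5] "ded" (len 3) => palindrome
Longest palindromic substring: "ded" with length 3

3


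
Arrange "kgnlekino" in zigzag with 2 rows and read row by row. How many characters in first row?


Zigzag "kgnlekino" into 2 rows:
Placing characters:
  'k' => row 0
  'g' => row 1
  'n' => row 0
  'l' => row 1
  'e' => row 0
  'k' => row 1
  'i' => row 0
  'n' => row 1
  'o' => row 0
Rows:
  Row 0: "kneio"
  Row 1: "glkn"
First row length: 5

5


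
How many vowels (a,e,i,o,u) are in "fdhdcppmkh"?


Input: fdhdcppmkh
Checking each character:
  'f' at position 0: consonant
  'd' at position 1: consonant
  'h' at position 2: consonant
  'd' at position 3: consonant
  'c' at position 4: consonant
  'p' at position 5: consonant
  'p' at position 6: consonant
  'm' at position 7: consonant
  'k' at position 8: consonant
  'h' at position 9: consonant
Total vowels: 0

0


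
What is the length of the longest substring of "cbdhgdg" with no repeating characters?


Input: "cbdhgdg"
Sliding window (track last position of each char):
  Position 0 ('c'): window [0,0] length 1 -- new best
  Position 1 ('b'): window [0,1] length 2 -- new best
  Position 2 ('d'): window [0,2] length 3 -- new best
  Position 3 ('h'): window [0,3] length 4 -- new best
  Position 4 ('g'): window [0,4] length 5 -- new best
  Position 5 ('d'): repeat (last at 2), move window start to 3
  Position 5 ('d'): window [3,5] length 3
  Position 6 ('g'): repeat (last at 4), move window start to 5
  Position 6 ('g'): window [5,6] length 2
Longest substring with no repeats: "cbdhg" with length 5

5


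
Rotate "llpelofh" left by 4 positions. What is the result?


Input: "llpelofh", rotate left by 4
First 4 characters: "llpe"
Remaining characters: "lofh"
Concatenate remaining + first: "lofh" + "llpe" = "lofhllpe"

lofhllpe


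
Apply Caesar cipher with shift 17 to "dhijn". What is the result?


Caesar cipher: shift "dhijn" by 17
  'd' (pos 3) + 17 = pos 20 = 'u'
  'h' (pos 7) + 17 = pos 24 = 'y'
  'i' (pos 8) + 17 = pos 25 = 'z'
  'j' (pos 9) + 17 = pos 0 = 'a'
  'n' (pos 13) + 17 = pos 4 = 'e'
Result: uyzae

uyzae


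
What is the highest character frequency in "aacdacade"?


Input: aacdacade
Character counts:
  'a': 4
  'c': 2
  'd': 2
  'e': 1
Maximum frequency: 4

4


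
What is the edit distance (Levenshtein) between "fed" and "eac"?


Computing edit distance: "fed" -> "eac"
DP table:
           e    a    c
      0    1    2    3
  f   1    1    2    3
  e   2    1    2    3
  d   3    2    2    3
Edit distance = dp[3][3] = 3

3


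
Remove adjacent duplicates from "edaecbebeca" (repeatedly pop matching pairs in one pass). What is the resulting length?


Input: edaecbebeca
Stack-based adjacent duplicate removal:
  Read 'e': push. Stack: e
  Read 'd': push. Stack: ed
  Read 'a': push. Stack: eda
  Read 'e': push. Stack: edae
  Read 'c': push. Stack: edaec
  Read 'b': push. Stack: edaecb
  Read 'e': push. Stack: edaecbe
  Read 'b': push. Stack: edaecbeb
  Read 'e': push. Stack: edaecbebe
  Read 'c': push. Stack: edaecbebec
  Read 'a': push. Stack: edaecbebeca
Final stack: "edaecbebeca" (length 11)

11


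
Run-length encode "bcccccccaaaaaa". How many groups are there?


Input: bcccccccaaaaaa
Scanning for consecutive runs:
  Group 1: 'b' x 1 (positions 0-0)
  Group 2: 'c' x 7 (positions 1-7)
  Group 3: 'a' x 6 (positions 8-13)
Total groups: 3

3


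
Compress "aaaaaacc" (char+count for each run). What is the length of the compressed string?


Input: aaaaaacc
Runs:
  'a' x 6 => "a6"
  'c' x 2 => "c2"
Compressed: "a6c2"
Compressed length: 4

4


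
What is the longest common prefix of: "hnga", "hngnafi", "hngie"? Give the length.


Words: hnga, hngnafi, hngie
  Position 0: all 'h' => match
  Position 1: all 'n' => match
  Position 2: all 'g' => match
  Position 3: ('a', 'n', 'i') => mismatch, stop
LCP = "hng" (length 3)

3


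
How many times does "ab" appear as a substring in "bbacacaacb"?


Searching for "ab" in "bbacacaacb"
Scanning each position:
  Position 0: "bb" => no
  Position 1: "ba" => no
  Position 2: "ac" => no
  Position 3: "ca" => no
  Position 4: "ac" => no
  Position 5: "ca" => no
  Position 6: "aa" => no
  Position 7: "ac" => no
  Position 8: "cb" => no
Total occurrences: 0

0


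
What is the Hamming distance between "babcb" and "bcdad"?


Comparing "babcb" and "bcdad" position by position:
  Position 0: 'b' vs 'b' => same
  Position 1: 'a' vs 'c' => differ
  Position 2: 'b' vs 'd' => differ
  Position 3: 'c' vs 'a' => differ
  Position 4: 'b' vs 'd' => differ
Total differences (Hamming distance): 4

4


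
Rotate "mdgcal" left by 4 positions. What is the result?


Input: "mdgcal", rotate left by 4
First 4 characters: "mdgc"
Remaining characters: "al"
Concatenate remaining + first: "al" + "mdgc" = "almdgc"

almdgc


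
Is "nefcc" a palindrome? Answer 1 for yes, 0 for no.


Input: nefcc
Reversed: ccfen
  Compare pos 0 ('n') with pos 4 ('c'): MISMATCH
  Compare pos 1 ('e') with pos 3 ('c'): MISMATCH
Result: not a palindrome

0


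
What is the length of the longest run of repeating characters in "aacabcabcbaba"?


Input: "aacabcabcbaba"
Scanning for longest run:
  Position 1 ('a'): continues run of 'a', length=2
  Position 2 ('c'): new char, reset run to 1
  Position 3 ('a'): new char, reset run to 1
  Position 4 ('b'): new char, reset run to 1
  Position 5 ('c'): new char, reset run to 1
  Position 6 ('a'): new char, reset run to 1
  Position 7 ('b'): new char, reset run to 1
  Position 8 ('c'): new char, reset run to 1
  Position 9 ('b'): new char, reset run to 1
  Position 10 ('a'): new char, reset run to 1
  Position 11 ('b'): new char, reset run to 1
  Position 12 ('a'): new char, reset run to 1
Longest run: 'a' with length 2

2


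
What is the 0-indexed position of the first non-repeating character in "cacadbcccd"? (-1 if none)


Input: cacadbcccd
Character frequencies:
  'a': 2
  'b': 1
  'c': 5
  'd': 2
Scanning left to right for freq == 1:
  Position 0 ('c'): freq=5, skip
  Position 1 ('a'): freq=2, skip
  Position 2 ('c'): freq=5, skip
  Position 3 ('a'): freq=2, skip
  Position 4 ('d'): freq=2, skip
  Position 5 ('b'): unique! => answer = 5

5


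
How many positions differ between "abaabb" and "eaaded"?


Comparing "abaabb" and "eaaded" position by position:
  Position 0: 'a' vs 'e' => DIFFER
  Position 1: 'b' vs 'a' => DIFFER
  Position 2: 'a' vs 'a' => same
  Position 3: 'a' vs 'd' => DIFFER
  Position 4: 'b' vs 'e' => DIFFER
  Position 5: 'b' vs 'd' => DIFFER
Positions that differ: 5

5


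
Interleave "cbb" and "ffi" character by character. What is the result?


Interleaving "cbb" and "ffi":
  Position 0: 'c' from first, 'f' from second => "cf"
  Position 1: 'b' from first, 'f' from second => "bf"
  Position 2: 'b' from first, 'i' from second => "bi"
Result: cfbfbi

cfbfbi


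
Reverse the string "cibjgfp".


Input: cibjgfp
Reading characters right to left:
  Position 6: 'p'
  Position 5: 'f'
  Position 4: 'g'
  Position 3: 'j'
  Position 2: 'b'
  Position 1: 'i'
  Position 0: 'c'
Reversed: pfgjbic

pfgjbic


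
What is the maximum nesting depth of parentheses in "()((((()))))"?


Input: "()((((()))))"
Tracking depth:
  Position 0 '(': depth becomes 1
  Position 1 ')': depth becomes 0
  Position 2 '(': depth becomes 1
  Position 3 '(': depth becomes 2
  Position 4 '(': depth becomes 3
  Position 5 '(': depth becomes 4
  Position 6 '(': depth becomes 5
  Position 7 ')': depth becomes 4
  Position 8 ')': depth becomes 3
  Position 9 ')': depth becomes 2
  Position 10 ')': depth becomes 1
  Position 11 ')': depth becomes 0
Maximum depth reached: 5

5


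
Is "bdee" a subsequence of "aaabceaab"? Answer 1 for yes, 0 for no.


Check if "bdee" is a subsequence of "aaabceaab"
Greedy scan:
  Position 0 ('a'): no match needed
  Position 1 ('a'): no match needed
  Position 2 ('a'): no match needed
  Position 3 ('b'): matches sub[0] = 'b'
  Position 4 ('c'): no match needed
  Position 5 ('e'): no match needed
  Position 6 ('a'): no match needed
  Position 7 ('a'): no match needed
  Position 8 ('b'): no match needed
Only matched 1/4 characters => not a subsequence

0


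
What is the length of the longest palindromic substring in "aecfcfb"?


Input: "aecfcfb"
Checking substrings for palindromes:
  [2:5] "cfc" (len 3) => palindrome
  [3:6] "fcf" (len 3) => palindrome
Longest palindromic substring: "cfc" with length 3

3


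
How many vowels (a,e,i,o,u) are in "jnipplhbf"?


Input: jnipplhbf
Checking each character:
  'j' at position 0: consonant
  'n' at position 1: consonant
  'i' at position 2: vowel (running total: 1)
  'p' at position 3: consonant
  'p' at position 4: consonant
  'l' at position 5: consonant
  'h' at position 6: consonant
  'b' at position 7: consonant
  'f' at position 8: consonant
Total vowels: 1

1


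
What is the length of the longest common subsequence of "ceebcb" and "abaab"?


LCS of "ceebcb" and "abaab"
DP table:
           a    b    a    a    b
      0    0    0    0    0    0
  c   0    0    0    0    0    0
  e   0    0    0    0    0    0
  e   0    0    0    0    0    0
  b   0    0    1    1    1    1
  c   0    0    1    1    1    1
  b   0    0    1    1    1    2
LCS length = dp[6][5] = 2

2


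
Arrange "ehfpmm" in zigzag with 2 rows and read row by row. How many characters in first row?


Zigzag "ehfpmm" into 2 rows:
Placing characters:
  'e' => row 0
  'h' => row 1
  'f' => row 0
  'p' => row 1
  'm' => row 0
  'm' => row 1
Rows:
  Row 0: "efm"
  Row 1: "hpm"
First row length: 3

3


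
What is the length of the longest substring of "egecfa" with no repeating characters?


Input: "egecfa"
Sliding window (track last position of each char):
  Position 0 ('e'): window [0,0] length 1 -- new best
  Position 1 ('g'): window [0,1] length 2 -- new best
  Position 2 ('e'): repeat (last at 0), move window start to 1
  Position 2 ('e'): window [1,2] length 2
  Position 3 ('c'): window [1,3] length 3 -- new best
  Position 4 ('f'): window [1,4] length 4 -- new best
  Position 5 ('a'): window [1,5] length 5 -- new best
Longest substring with no repeats: "gecfa" with length 5

5


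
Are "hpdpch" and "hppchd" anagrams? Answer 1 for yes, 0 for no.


Strings: "hpdpch", "hppchd"
Sorted first:  cdhhpp
Sorted second: cdhhpp
Sorted forms match => anagrams

1


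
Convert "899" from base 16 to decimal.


Input: "899" in base 16
Positional expansion:
  Digit '8' (value 8) x 16^2 = 2048
  Digit '9' (value 9) x 16^1 = 144
  Digit '9' (value 9) x 16^0 = 9
Sum = 2201

2201


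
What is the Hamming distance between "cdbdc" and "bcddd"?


Comparing "cdbdc" and "bcddd" position by position:
  Position 0: 'c' vs 'b' => differ
  Position 1: 'd' vs 'c' => differ
  Position 2: 'b' vs 'd' => differ
  Position 3: 'd' vs 'd' => same
  Position 4: 'c' vs 'd' => differ
Total differences (Hamming distance): 4

4


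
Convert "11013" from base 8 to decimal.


Input: "11013" in base 8
Positional expansion:
  Digit '1' (value 1) x 8^4 = 4096
  Digit '1' (value 1) x 8^3 = 512
  Digit '0' (value 0) x 8^2 = 0
  Digit '1' (value 1) x 8^1 = 8
  Digit '3' (value 3) x 8^0 = 3
Sum = 4619

4619


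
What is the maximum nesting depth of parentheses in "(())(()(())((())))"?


Input: "(())(()(())((())))"
Tracking depth:
  Position 0 '(': depth becomes 1
  Position 1 '(': depth becomes 2
  Position 2 ')': depth becomes 1
  Position 3 ')': depth becomes 0
  Position 4 '(': depth becomes 1
  Position 5 '(': depth becomes 2
  Position 6 ')': depth becomes 1
  Position 7 '(': depth becomes 2
  Position 8 '(': depth becomes 3
  Position 9 ')': depth becomes 2
  Position 10 ')': depth becomes 1
  Position 11 '(': depth becomes 2
  Position 12 '(': depth becomes 3
  Position 13 '(': depth becomes 4
  Position 14 ')': depth becomes 3
  Position 15 ')': depth becomes 2
  Position 16 ')': depth becomes 1
  Position 17 ')': depth becomes 0
Maximum depth reached: 4

4


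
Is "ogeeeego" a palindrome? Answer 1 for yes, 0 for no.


Input: ogeeeego
Reversed: ogeeeego
  Compare pos 0 ('o') with pos 7 ('o'): match
  Compare pos 1 ('g') with pos 6 ('g'): match
  Compare pos 2 ('e') with pos 5 ('e'): match
  Compare pos 3 ('e') with pos 4 ('e'): match
Result: palindrome

1


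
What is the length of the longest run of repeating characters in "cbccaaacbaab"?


Input: "cbccaaacbaab"
Scanning for longest run:
  Position 1 ('b'): new char, reset run to 1
  Position 2 ('c'): new char, reset run to 1
  Position 3 ('c'): continues run of 'c', length=2
  Position 4 ('a'): new char, reset run to 1
  Position 5 ('a'): continues run of 'a', length=2
  Position 6 ('a'): continues run of 'a', length=3
  Position 7 ('c'): new char, reset run to 1
  Position 8 ('b'): new char, reset run to 1
  Position 9 ('a'): new char, reset run to 1
  Position 10 ('a'): continues run of 'a', length=2
  Position 11 ('b'): new char, reset run to 1
Longest run: 'a' with length 3

3


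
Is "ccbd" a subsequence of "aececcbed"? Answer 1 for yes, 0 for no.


Check if "ccbd" is a subsequence of "aececcbed"
Greedy scan:
  Position 0 ('a'): no match needed
  Position 1 ('e'): no match needed
  Position 2 ('c'): matches sub[0] = 'c'
  Position 3 ('e'): no match needed
  Position 4 ('c'): matches sub[1] = 'c'
  Position 5 ('c'): no match needed
  Position 6 ('b'): matches sub[2] = 'b'
  Position 7 ('e'): no match needed
  Position 8 ('d'): matches sub[3] = 'd'
All 4 characters matched => is a subsequence

1
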